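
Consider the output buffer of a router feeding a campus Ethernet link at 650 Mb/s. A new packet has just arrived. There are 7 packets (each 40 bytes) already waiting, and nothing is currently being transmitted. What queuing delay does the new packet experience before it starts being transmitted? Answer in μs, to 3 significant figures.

Each queued packet: L/R = 320/650000000 = 0.492308 μs.
7 queued → 3.44615 μs.
Queuing delay = 3.45 μs.

3.45 μs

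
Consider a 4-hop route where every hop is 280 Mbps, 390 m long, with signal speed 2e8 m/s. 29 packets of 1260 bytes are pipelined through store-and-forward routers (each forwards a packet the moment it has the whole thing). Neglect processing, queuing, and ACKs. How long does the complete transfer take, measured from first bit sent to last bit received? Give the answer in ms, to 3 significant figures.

1.16 ms

Per-hop transmission t_tx = L/R = 10080/280000000 = 0.036 ms.
Per-hop propagation t_prop = 390/200000000 = 0.00195 ms.
Pipeline fill: first packet needs 4·t_tx to clear all hops; remaining 28 packets each add one t_tx.
Total = (4+29-1)·t_tx + 4·t_prop = 32·0.036 + 4·0.00195 = 1.16 ms.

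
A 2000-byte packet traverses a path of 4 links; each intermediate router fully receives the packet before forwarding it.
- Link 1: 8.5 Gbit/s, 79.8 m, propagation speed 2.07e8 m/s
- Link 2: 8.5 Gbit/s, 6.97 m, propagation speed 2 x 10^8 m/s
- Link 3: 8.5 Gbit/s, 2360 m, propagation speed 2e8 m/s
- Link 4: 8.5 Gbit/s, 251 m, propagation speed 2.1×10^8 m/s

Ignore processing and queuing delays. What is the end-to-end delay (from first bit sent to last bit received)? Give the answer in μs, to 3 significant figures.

L = 2000 × 8 = 16000 bits.
Transmission delay per hop = L/R = 16000/8500000000 = 1.88235 μs; 4 hops → 7.52941 μs.
Propagation delays (d/s per hop): 0.385507, 0.03485, 11.8, 1.19524 μs; sum = 13.4156 μs.
End-to-end = 20.9 μs.

20.9 μs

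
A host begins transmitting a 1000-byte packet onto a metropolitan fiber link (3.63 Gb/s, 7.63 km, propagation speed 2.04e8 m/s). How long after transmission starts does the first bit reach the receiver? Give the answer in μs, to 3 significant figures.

37.4 μs

First bit experiences only propagation delay: d/s = 7630/204000000 = 37.4 μs.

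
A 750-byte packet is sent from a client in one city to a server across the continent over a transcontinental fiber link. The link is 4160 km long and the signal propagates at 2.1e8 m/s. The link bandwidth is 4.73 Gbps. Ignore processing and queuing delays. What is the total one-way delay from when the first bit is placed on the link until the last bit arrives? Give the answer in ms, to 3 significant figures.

L = 750 × 8 = 6000 bits.
Transmission delay = L/R = 6000 / 4730000000 = 0.0012685 ms.
Propagation delay = d/s = 4160000 m / 210000000 m/s = 19.8095 ms.
Total = 19.8 ms.

19.8 ms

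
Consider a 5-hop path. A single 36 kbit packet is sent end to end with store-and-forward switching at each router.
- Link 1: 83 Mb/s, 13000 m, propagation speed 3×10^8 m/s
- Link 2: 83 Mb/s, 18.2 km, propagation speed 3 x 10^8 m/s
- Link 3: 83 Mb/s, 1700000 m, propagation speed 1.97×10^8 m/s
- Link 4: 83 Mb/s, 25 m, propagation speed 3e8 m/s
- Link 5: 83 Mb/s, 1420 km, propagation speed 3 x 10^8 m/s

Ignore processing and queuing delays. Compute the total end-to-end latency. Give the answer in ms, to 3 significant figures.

15.6 ms

L = 36000 bits.
Transmission delay per hop = L/R = 36000/83000000 = 0.433735 ms; 5 hops → 2.16867 ms.
Propagation delays (d/s per hop): 0.0433333, 0.0606667, 8.62944, 8.33333e-05, 4.73333 ms; sum = 13.4669 ms.
End-to-end = 15.6 ms.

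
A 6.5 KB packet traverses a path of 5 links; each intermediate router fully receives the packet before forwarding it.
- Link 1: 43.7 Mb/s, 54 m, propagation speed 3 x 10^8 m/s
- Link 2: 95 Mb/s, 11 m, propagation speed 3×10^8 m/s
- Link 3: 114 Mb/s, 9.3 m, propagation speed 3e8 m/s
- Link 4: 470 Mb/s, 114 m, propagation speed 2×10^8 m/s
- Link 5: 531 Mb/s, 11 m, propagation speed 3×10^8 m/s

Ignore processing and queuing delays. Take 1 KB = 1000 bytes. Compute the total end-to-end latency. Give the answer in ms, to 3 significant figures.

L = 52000 bits.
Transmission delays (L/R per hop): 1.18993, 0.547368, 0.45614, 0.110638, 0.0979284 ms; sum = 2.40201 ms.
Propagation delays (d/s per hop): 0.00018, 3.66667e-05, 3.1e-05, 0.00057, 3.66667e-05 ms; sum = 0.000854333 ms.
End-to-end = 2.40 ms.

2.40 ms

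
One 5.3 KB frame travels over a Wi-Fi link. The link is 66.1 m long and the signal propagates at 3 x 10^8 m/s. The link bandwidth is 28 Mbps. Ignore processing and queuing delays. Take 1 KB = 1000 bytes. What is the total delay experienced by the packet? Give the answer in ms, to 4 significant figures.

1.515 ms

L = 42400 bits.
Transmission delay = L/R = 42400 / 28000000 = 1.51429 ms.
Propagation delay = d/s = 66.1 m / 300000000 m/s = 0.000220333 ms.
Total = 1.515 ms.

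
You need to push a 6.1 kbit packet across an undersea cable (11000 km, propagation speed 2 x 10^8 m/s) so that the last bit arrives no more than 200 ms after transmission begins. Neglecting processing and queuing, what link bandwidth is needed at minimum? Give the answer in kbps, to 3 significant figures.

Propagation delay = 11000000 / 200000000 = 55 ms.
Transmission budget = 200 − 55 = 145 ms.
R ≥ L / t_tx = 6100 bits / 0.145 s = 42.1 kbps.

42.1 kbps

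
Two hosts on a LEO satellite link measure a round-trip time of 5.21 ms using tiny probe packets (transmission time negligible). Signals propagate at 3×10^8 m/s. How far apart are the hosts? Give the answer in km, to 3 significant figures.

782 km

One-way propagation = RTT/2 = 2.605 ms.
d = s × t = 300000000 × 0.002605 = 782 km.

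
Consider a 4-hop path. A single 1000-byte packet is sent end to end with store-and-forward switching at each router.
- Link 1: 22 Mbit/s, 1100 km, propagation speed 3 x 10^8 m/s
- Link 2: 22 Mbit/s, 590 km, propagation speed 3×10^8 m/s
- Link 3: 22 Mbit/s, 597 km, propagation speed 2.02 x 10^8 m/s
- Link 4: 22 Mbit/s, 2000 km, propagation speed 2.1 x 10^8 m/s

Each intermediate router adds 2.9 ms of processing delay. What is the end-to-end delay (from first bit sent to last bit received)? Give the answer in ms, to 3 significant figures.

L = 1000 × 8 = 8000 bits.
Transmission delay per hop = L/R = 8000/22000000 = 0.363636 ms; 4 hops → 1.45455 ms.
Propagation delays (d/s per hop): 3.66667, 1.96667, 2.95545, 9.52381 ms; sum = 18.1126 ms.
Processing at 3 router(s): 3 × 2.9 ms = 8.7 ms.
End-to-end = 28.3 ms.

28.3 ms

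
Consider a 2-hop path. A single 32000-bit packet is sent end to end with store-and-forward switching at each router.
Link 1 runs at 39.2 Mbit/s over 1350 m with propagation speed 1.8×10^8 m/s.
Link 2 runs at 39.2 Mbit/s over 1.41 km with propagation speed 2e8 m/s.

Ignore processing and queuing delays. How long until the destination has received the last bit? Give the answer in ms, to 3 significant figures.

1.65 ms

Transmission delay per hop = L/R = 32000/39200000 = 0.816327 ms; 2 hops → 1.63265 ms.
Propagation delays (d/s per hop): 0.0075, 0.00705 ms; sum = 0.01455 ms.
End-to-end = 1.65 ms.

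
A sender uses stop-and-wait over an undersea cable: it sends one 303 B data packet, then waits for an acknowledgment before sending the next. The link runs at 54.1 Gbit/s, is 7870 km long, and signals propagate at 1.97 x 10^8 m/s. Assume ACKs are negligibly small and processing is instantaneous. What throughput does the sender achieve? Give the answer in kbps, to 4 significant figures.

30.34 kbps

t_tx = L/R = 2424/54100000000 = 4.48059e-08 s.
t_prop = 7870000/197000000 = 0.0399492 s; RTT = 0.0798985 s.
Cycle = t_tx + RTT = 0.0798985 s.
Throughput = L / cycle = 2424 / 0.0798985 = 30.34 kbps.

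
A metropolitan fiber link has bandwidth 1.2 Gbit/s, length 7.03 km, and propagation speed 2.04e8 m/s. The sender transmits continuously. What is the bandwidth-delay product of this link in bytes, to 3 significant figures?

5170 bytes

Propagation delay = 7030 / 204000000 = 3.44608e-05 s.
BDP = R × t_prop = 1200000000 × 3.44608e-05 = 41352.9 bits.
In bytes: 41352.9/8 = 5170 bytes.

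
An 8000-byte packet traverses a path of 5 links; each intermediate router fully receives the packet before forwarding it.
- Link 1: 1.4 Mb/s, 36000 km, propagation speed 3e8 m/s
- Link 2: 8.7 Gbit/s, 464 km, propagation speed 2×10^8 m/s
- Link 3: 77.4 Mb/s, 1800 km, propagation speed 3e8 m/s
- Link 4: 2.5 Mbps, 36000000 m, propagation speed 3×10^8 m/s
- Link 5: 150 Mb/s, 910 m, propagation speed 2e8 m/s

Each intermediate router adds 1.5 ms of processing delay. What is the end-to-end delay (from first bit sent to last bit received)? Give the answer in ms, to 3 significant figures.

L = 8000 × 8 = 64000 bits.
Transmission delays (L/R per hop): 45.7143, 0.00735632, 0.826873, 25.6, 0.426667 ms; sum = 72.5752 ms.
Propagation delays (d/s per hop): 120, 2.32, 6, 120, 0.00455 ms; sum = 248.325 ms.
Processing at 4 router(s): 4 × 1.5 ms = 6 ms.
End-to-end = 327 ms.

327 ms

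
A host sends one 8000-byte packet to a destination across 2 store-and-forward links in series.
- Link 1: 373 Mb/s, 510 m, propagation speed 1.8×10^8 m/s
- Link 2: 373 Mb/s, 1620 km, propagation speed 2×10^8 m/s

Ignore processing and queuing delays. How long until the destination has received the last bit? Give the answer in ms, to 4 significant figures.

8.446 ms

L = 8000 × 8 = 64000 bits.
Transmission delay per hop = L/R = 64000/373000000 = 0.171582 ms; 2 hops → 0.343164 ms.
Propagation delays (d/s per hop): 0.00283333, 8.1 ms; sum = 8.10283 ms.
End-to-end = 8.446 ms.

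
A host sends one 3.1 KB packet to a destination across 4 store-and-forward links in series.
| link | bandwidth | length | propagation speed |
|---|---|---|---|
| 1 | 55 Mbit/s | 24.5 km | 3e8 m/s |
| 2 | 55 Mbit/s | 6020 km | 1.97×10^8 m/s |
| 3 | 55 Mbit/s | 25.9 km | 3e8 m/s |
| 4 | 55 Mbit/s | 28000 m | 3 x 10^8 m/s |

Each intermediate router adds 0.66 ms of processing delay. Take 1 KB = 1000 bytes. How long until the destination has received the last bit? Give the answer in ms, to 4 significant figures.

L = 24800 bits.
Transmission delay per hop = L/R = 24800/55000000 = 0.450909 ms; 4 hops → 1.80364 ms.
Propagation delays (d/s per hop): 0.0816667, 30.5584, 0.0863333, 0.0933333 ms; sum = 30.8197 ms.
Processing at 3 router(s): 3 × 0.66 ms = 1.98 ms.
End-to-end = 34.60 ms.

34.60 ms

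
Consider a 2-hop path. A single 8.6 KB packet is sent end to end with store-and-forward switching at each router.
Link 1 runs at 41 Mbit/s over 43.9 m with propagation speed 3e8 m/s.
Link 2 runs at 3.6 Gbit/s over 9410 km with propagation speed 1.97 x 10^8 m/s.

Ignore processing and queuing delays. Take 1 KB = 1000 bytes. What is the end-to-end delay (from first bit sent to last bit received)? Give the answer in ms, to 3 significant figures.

49.5 ms

L = 68800 bits.
Transmission delays (L/R per hop): 1.67805, 0.0191111 ms; sum = 1.69716 ms.
Propagation delays (d/s per hop): 0.000146333, 47.7665 ms; sum = 47.7666 ms.
End-to-end = 49.5 ms.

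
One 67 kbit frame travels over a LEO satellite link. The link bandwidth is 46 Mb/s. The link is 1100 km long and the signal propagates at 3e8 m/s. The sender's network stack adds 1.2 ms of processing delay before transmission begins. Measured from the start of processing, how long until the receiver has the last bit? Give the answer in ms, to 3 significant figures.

L = 67000 bits.
Transmission delay = L/R = 67000 / 46000000 = 1.45652 ms.
Propagation delay = d/s = 1100000 m / 300000000 m/s = 3.66667 ms.
Plus processing delay 1.2 ms = 1.2 ms.
Total = 6.32 ms.

6.32 ms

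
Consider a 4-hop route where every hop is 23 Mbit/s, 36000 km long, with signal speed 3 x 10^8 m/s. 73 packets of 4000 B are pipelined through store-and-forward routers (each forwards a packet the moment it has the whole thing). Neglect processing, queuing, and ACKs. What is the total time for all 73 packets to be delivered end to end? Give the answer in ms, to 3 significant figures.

Per-hop transmission t_tx = L/R = 32000/23000000 = 1.3913 ms.
Per-hop propagation t_prop = 36000000/300000000 = 120 ms.
Pipeline fill: first packet needs 4·t_tx to clear all hops; remaining 72 packets each add one t_tx.
Total = (4+73-1)·t_tx + 4·t_prop = 76·1.3913 + 4·120 = 586 ms.

586 ms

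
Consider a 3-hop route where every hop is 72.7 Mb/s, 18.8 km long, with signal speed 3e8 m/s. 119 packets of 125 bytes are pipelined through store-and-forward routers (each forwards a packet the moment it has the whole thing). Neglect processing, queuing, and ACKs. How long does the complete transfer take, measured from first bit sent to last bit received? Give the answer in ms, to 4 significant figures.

Per-hop transmission t_tx = L/R = 1000/72700000 = 0.0137552 ms.
Per-hop propagation t_prop = 18800/300000000 = 0.0626667 ms.
Pipeline fill: first packet needs 3·t_tx to clear all hops; remaining 118 packets each add one t_tx.
Total = (3+119-1)·t_tx + 3·t_prop = 121·0.0137552 + 3·0.0626667 = 1.852 ms.

1.852 ms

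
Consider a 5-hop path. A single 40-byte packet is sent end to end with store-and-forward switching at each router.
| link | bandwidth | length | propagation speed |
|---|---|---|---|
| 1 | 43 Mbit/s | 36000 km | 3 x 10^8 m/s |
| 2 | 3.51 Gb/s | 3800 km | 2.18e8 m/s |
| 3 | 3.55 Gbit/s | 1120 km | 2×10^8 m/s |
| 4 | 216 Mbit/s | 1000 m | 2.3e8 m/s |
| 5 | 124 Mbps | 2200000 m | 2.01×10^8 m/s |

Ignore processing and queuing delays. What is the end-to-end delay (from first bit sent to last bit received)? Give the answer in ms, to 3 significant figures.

154 ms

L = 40 × 8 = 320 bits.
Transmission delays (L/R per hop): 0.00744186, 9.11681e-05, 9.01408e-05, 0.00148148, 0.00258065 ms; sum = 0.0116853 ms.
Propagation delays (d/s per hop): 120, 17.4312, 5.6, 0.00434783, 10.9453 ms; sum = 153.981 ms.
End-to-end = 154 ms.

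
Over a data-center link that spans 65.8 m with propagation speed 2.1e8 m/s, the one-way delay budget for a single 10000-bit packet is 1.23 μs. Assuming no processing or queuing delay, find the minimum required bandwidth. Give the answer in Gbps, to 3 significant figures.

Propagation delay = 65.8 / 210000000 = 0.313333 μs.
Transmission budget = 1.23 − 0.313333 = 0.916667 μs.
R ≥ L / t_tx = 10000 bits / 9.16667e-07 s = 10.9 Gbps.

10.9 Gbps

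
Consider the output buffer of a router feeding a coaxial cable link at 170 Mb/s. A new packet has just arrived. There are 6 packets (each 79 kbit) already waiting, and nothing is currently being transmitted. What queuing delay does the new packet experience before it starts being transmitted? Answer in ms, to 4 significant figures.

Each queued packet: L/R = 79000/170000000 = 0.464706 ms.
6 queued → 2.78824 ms.
Queuing delay = 2.788 ms.

2.788 ms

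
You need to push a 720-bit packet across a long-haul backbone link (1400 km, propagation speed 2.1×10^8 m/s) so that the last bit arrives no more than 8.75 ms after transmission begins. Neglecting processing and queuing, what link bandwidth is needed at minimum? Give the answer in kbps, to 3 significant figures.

346 kbps

Propagation delay = 1400000 / 210000000 = 6.66667 ms.
Transmission budget = 8.75 − 6.66667 = 2.08333 ms.
R ≥ L / t_tx = 720 bits / 0.00208333 s = 346 kbps.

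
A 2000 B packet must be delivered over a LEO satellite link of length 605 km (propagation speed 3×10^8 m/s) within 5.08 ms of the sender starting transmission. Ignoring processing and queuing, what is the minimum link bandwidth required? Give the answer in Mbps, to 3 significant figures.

L = 16000 bits.
Propagation delay = 605000 / 300000000 = 2.01667 ms.
Transmission budget = 5.08 − 2.01667 = 3.06333 ms.
R ≥ L / t_tx = 16000 bits / 0.00306333 s = 5.22 Mbps.

5.22 Mbps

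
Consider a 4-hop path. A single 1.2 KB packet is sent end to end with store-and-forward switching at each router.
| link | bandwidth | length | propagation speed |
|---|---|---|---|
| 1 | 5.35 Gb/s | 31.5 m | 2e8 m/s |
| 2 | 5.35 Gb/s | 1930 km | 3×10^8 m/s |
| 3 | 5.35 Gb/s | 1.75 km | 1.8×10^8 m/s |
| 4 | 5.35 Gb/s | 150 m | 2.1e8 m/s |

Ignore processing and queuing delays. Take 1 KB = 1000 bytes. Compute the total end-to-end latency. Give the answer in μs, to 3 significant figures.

6450 μs

L = 9600 bits.
Transmission delay per hop = L/R = 9600/5350000000 = 1.79439 μs; 4 hops → 7.17757 μs.
Propagation delays (d/s per hop): 0.1575, 6433.33, 9.72222, 0.714286 μs; sum = 6443.93 μs.
End-to-end = 6450 μs.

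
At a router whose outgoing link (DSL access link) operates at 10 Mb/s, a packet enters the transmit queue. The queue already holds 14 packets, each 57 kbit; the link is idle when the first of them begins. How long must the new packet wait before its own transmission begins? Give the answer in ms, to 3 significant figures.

79.8 ms

Each queued packet: L/R = 57000/10000000 = 5.7 ms.
14 queued → 79.8 ms.
Queuing delay = 79.8 ms.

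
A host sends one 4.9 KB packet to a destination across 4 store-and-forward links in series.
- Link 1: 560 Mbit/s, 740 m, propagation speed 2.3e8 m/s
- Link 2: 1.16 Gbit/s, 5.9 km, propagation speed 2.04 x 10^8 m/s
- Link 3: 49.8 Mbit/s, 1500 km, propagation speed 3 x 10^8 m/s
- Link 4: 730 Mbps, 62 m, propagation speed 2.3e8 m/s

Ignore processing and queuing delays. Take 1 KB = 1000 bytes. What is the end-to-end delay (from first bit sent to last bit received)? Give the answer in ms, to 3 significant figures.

L = 39200 bits.
Transmission delays (L/R per hop): 0.07, 0.0337931, 0.787149, 0.0536986 ms; sum = 0.94464 ms.
Propagation delays (d/s per hop): 0.00321739, 0.0289216, 5, 0.000269565 ms; sum = 5.03241 ms.
End-to-end = 5.98 ms.

5.98 ms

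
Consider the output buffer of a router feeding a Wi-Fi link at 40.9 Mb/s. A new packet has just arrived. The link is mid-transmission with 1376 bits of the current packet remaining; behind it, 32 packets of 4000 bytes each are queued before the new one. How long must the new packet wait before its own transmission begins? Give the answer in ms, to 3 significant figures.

25.1 ms

Each queued packet: L/R = 32000/40900000 = 0.782396 ms.
32 queued → 25.0367 ms.
Plus remaining 1376 bits of current packet: 0.033643 ms.
Queuing delay = 25.1 ms.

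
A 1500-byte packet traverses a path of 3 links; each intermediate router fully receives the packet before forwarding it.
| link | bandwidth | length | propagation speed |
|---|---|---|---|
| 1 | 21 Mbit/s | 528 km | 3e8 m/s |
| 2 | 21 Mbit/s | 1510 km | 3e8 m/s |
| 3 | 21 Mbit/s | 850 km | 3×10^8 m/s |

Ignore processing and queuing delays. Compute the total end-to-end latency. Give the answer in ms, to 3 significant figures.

L = 1500 × 8 = 12000 bits.
Transmission delay per hop = L/R = 12000/21000000 = 0.571429 ms; 3 hops → 1.71429 ms.
Propagation delays (d/s per hop): 1.76, 5.03333, 2.83333 ms; sum = 9.62667 ms.
End-to-end = 11.3 ms.

11.3 ms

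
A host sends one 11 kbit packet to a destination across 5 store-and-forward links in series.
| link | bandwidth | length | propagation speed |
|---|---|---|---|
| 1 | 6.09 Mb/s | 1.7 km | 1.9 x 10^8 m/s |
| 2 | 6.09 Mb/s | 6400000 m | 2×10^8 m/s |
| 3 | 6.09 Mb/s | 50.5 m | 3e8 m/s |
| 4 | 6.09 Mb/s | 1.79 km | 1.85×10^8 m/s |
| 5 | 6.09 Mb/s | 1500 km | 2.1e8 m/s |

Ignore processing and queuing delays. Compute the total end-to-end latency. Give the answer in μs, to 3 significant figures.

L = 11000 bits.
Transmission delay per hop = L/R = 11000/6090000 = 1806.24 μs; 5 hops → 9031.2 μs.
Propagation delays (d/s per hop): 8.94737, 32000, 0.168333, 9.67568, 7142.86 μs; sum = 39161.6 μs.
End-to-end = 48200 μs.

48200 μs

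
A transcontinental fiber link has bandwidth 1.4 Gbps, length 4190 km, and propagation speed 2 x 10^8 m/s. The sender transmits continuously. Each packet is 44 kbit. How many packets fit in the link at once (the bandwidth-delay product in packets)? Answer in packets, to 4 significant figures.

Propagation delay = 4190000 / 200000000 = 0.02095 s.
BDP = R × t_prop = 1400000000 × 0.02095 = 29330000 bits.
In packets of 44000 bits: 666.6 packets.

666.6 packets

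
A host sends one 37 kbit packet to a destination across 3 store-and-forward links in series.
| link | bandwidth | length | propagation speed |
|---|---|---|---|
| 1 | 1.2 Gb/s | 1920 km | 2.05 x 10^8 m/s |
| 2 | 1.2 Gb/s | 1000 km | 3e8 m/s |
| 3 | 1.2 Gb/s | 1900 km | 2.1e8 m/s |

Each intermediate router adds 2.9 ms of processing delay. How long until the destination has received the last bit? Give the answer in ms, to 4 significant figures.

L = 37000 bits.
Transmission delay per hop = L/R = 37000/1200000000 = 0.0308333 ms; 3 hops → 0.0925 ms.
Propagation delays (d/s per hop): 9.36585, 3.33333, 9.04762 ms; sum = 21.7468 ms.
Processing at 2 router(s): 2 × 2.9 ms = 5.8 ms.
End-to-end = 27.64 ms.

27.64 ms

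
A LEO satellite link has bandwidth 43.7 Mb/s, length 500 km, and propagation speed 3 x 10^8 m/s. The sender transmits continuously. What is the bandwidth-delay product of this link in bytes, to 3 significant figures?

9100 bytes

Propagation delay = 500000 / 300000000 = 0.00166667 s.
BDP = R × t_prop = 43700000 × 0.00166667 = 72833.3 bits.
In bytes: 72833.3/8 = 9100 bytes.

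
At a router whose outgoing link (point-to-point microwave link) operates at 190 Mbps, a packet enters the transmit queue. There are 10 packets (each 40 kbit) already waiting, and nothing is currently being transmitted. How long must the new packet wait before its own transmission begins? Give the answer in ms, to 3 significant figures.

2.11 ms

Each queued packet: L/R = 40000/190000000 = 0.210526 ms.
10 queued → 2.10526 ms.
Queuing delay = 2.11 ms.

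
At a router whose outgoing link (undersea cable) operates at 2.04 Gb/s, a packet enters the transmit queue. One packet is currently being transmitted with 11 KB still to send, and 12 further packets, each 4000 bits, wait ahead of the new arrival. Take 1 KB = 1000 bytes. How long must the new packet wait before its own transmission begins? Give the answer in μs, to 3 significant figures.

Each queued packet: L/R = 4000/2040000000 = 1.96078 μs.
12 queued → 23.5294 μs.
Plus remaining 88000 bits of current packet: 43.1373 μs.
Queuing delay = 66.7 μs.

66.7 μs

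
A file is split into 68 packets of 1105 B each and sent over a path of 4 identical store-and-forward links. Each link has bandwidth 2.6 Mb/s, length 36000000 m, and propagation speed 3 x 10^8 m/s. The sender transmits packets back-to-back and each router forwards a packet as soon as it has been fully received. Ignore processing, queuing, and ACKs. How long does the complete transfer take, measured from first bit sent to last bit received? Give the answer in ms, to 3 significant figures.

721 ms

Per-hop transmission t_tx = L/R = 8840/2600000 = 3.4 ms.
Per-hop propagation t_prop = 36000000/300000000 = 120 ms.
Pipeline fill: first packet needs 4·t_tx to clear all hops; remaining 67 packets each add one t_tx.
Total = (4+68-1)·t_tx + 4·t_prop = 71·3.4 + 4·120 = 721 ms.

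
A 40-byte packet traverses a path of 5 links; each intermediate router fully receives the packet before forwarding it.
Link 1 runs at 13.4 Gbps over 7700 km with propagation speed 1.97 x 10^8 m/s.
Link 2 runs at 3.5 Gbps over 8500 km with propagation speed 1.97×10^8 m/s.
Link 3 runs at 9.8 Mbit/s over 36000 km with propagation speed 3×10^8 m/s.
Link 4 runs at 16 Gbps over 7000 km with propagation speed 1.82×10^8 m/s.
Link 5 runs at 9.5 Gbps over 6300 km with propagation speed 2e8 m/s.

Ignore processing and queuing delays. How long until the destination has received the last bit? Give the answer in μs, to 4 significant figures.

L = 40 × 8 = 320 bits.
Transmission delays (L/R per hop): 0.0238806, 0.0914286, 32.6531, 0.02, 0.0336842 μs; sum = 32.8221 μs.
Propagation delays (d/s per hop): 39086.3, 43147.2, 120000, 38461.5, 31500 μs; sum = 272195 μs.
End-to-end = 272200 μs.

272200 μs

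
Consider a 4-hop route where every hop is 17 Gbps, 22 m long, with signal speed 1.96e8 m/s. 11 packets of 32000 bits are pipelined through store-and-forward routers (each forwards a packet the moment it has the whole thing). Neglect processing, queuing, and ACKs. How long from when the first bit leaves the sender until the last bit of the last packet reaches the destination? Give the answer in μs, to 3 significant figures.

Per-hop transmission t_tx = L/R = 32000/17000000000 = 1.88235 μs.
Per-hop propagation t_prop = 22/196000000 = 0.112245 μs.
Pipeline fill: first packet needs 4·t_tx to clear all hops; remaining 10 packets each add one t_tx.
Total = (4+11-1)·t_tx + 4·t_prop = 14·1.88235 + 4·0.112245 = 26.8 μs.

26.8 μs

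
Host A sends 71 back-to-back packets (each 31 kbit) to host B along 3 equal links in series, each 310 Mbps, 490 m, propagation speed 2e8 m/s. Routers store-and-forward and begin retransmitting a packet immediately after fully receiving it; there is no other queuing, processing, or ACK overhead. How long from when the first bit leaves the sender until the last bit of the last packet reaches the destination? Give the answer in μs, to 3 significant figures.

Per-hop transmission t_tx = L/R = 31000/310000000 = 100 μs.
Per-hop propagation t_prop = 490/200000000 = 2.45 μs.
Pipeline fill: first packet needs 3·t_tx to clear all hops; remaining 70 packets each add one t_tx.
Total = (3+71-1)·t_tx + 3·t_prop = 73·100 + 3·2.45 = 7310 μs.

7310 μs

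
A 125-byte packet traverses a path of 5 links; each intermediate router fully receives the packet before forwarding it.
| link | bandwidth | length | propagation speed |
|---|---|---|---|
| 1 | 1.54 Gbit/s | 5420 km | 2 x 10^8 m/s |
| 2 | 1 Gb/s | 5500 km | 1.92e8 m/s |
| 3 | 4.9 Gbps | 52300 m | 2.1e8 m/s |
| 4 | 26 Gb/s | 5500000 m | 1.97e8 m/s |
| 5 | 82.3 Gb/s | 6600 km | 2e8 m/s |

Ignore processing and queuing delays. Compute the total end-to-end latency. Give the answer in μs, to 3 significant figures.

117000 μs

L = 125 × 8 = 1000 bits.
Transmission delays (L/R per hop): 0.649351, 1, 0.204082, 0.0384615, 0.0121507 μs; sum = 1.90404 μs.
Propagation delays (d/s per hop): 27100, 28645.8, 249.048, 27918.8, 33000 μs; sum = 116914 μs.
End-to-end = 117000 μs.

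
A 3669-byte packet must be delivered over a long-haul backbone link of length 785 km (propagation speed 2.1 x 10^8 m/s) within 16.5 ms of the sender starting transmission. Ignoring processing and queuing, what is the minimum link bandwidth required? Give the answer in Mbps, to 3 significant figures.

L = 29352 bits.
Propagation delay = 785000 / 210000000 = 3.7381 ms.
Transmission budget = 16.5 − 3.7381 = 12.7619 ms.
R ≥ L / t_tx = 29352 bits / 0.0127619 s = 2.30 Mbps.

2.30 Mbps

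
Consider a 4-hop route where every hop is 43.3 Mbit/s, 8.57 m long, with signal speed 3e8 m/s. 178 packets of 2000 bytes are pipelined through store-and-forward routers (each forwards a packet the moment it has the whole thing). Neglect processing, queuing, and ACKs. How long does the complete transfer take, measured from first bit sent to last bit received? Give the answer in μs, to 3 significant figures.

Per-hop transmission t_tx = L/R = 16000/43300000 = 369.515 μs.
Per-hop propagation t_prop = 8.57/300000000 = 0.0285667 μs.
Pipeline fill: first packet needs 4·t_tx to clear all hops; remaining 177 packets each add one t_tx.
Total = (4+178-1)·t_tx + 4·t_prop = 181·369.515 + 4·0.0285667 = 66900 μs.

66900 μs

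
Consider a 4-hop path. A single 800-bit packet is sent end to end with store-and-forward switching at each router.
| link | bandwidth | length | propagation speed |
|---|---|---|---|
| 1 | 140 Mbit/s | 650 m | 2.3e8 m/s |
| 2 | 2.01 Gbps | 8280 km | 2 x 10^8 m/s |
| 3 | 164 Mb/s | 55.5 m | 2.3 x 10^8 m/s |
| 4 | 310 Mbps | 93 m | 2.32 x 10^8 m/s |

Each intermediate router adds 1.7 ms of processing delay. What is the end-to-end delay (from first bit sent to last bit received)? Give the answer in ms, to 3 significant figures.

Transmission delays (L/R per hop): 0.00571429, 0.00039801, 0.00487805, 0.00258065 ms; sum = 0.013571 ms.
Propagation delays (d/s per hop): 0.00282609, 41.4, 0.000241304, 0.000400862 ms; sum = 41.4035 ms.
Processing at 3 router(s): 3 × 1.7 ms = 5.1 ms.
End-to-end = 46.5 ms.

46.5 ms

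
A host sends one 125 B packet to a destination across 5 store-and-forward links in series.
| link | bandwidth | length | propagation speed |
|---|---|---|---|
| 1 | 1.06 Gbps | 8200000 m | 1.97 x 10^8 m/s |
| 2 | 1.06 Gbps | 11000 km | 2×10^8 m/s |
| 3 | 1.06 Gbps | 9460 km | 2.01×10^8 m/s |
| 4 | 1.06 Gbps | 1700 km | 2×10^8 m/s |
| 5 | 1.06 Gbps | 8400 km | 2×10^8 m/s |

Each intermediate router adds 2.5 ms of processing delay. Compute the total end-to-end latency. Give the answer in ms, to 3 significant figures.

L = 125 × 8 = 1000 bits.
Transmission delay per hop = L/R = 1000/1060000000 = 0.000943396 ms; 5 hops → 0.00471698 ms.
Propagation delays (d/s per hop): 41.6244, 55, 47.0647, 8.5, 42 ms; sum = 194.189 ms.
Processing at 4 router(s): 4 × 2.5 ms = 10 ms.
End-to-end = 204 ms.

204 ms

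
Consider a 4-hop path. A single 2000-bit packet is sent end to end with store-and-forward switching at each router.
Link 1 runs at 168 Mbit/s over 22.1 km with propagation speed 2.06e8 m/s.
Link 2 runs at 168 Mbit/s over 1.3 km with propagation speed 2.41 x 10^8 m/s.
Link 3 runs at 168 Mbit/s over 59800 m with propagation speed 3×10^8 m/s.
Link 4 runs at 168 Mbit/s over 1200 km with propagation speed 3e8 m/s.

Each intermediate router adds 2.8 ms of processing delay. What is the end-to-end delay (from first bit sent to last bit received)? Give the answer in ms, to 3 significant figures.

12.8 ms

Transmission delay per hop = L/R = 2000/168000000 = 0.0119048 ms; 4 hops → 0.047619 ms.
Propagation delays (d/s per hop): 0.107282, 0.00539419, 0.199333, 4 ms; sum = 4.31201 ms.
Processing at 3 router(s): 3 × 2.8 ms = 8.4 ms.
End-to-end = 12.8 ms.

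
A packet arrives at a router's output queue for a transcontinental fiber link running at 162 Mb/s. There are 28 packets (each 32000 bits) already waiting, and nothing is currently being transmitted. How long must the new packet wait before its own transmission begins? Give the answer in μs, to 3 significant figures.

5530 μs

Each queued packet: L/R = 32000/162000000 = 197.531 μs.
28 queued → 5530.86 μs.
Queuing delay = 5530 μs.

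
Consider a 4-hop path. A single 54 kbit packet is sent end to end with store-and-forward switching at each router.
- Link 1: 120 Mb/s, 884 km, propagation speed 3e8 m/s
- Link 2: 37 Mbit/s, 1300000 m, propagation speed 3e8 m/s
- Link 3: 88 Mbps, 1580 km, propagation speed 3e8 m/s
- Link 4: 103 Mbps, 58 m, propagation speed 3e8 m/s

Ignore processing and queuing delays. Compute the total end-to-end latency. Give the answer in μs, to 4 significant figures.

15590 μs

L = 54000 bits.
Transmission delays (L/R per hop): 450, 1459.46, 613.636, 524.272 μs; sum = 3047.37 μs.
Propagation delays (d/s per hop): 2946.67, 4333.33, 5266.67, 0.193333 μs; sum = 12546.9 μs.
End-to-end = 15590 μs.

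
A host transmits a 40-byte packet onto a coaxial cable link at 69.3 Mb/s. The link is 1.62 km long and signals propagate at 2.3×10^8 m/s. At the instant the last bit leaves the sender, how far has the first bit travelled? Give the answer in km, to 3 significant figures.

1.06 km

t_tx = L/R = 320/69300000 = 4.6176e-06 s.
Distance = s × t_tx = 2.3e+08 × 4.6176e-06 = 1.06 km.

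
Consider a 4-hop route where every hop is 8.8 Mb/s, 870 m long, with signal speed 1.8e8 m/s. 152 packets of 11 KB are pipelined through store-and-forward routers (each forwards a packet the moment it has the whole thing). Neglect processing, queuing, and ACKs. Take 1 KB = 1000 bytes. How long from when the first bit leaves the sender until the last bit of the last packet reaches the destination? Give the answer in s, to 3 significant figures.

1.55 s

Per-hop transmission t_tx = L/R = 88000/8800000 = 0.01 s.
Per-hop propagation t_prop = 870/180000000 = 4.83333e-06 s.
Pipeline fill: first packet needs 4·t_tx to clear all hops; remaining 151 packets each add one t_tx.
Total = (4+152-1)·t_tx + 4·t_prop = 155·0.01 + 4·4.83333e-06 = 1.55 s.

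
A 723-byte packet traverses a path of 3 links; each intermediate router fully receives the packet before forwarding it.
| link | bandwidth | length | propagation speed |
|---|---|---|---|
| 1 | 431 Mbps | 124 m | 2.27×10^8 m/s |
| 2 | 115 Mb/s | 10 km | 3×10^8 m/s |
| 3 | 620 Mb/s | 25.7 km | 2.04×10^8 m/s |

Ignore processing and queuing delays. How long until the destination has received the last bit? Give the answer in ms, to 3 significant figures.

0.233 ms

L = 723 × 8 = 5784 bits.
Transmission delays (L/R per hop): 0.01342, 0.0502957, 0.00932903 ms; sum = 0.0730446 ms.
Propagation delays (d/s per hop): 0.000546256, 0.0333333, 0.12598 ms; sum = 0.15986 ms.
End-to-end = 0.233 ms.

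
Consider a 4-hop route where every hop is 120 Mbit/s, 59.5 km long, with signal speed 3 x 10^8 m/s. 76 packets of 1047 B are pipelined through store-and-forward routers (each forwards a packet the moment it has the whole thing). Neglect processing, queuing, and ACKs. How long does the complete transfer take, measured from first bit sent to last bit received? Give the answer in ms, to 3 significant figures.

Per-hop transmission t_tx = L/R = 8376/120000000 = 0.0698 ms.
Per-hop propagation t_prop = 59500/300000000 = 0.198333 ms.
Pipeline fill: first packet needs 4·t_tx to clear all hops; remaining 75 packets each add one t_tx.
Total = (4+76-1)·t_tx + 4·t_prop = 79·0.0698 + 4·0.198333 = 6.31 ms.

6.31 ms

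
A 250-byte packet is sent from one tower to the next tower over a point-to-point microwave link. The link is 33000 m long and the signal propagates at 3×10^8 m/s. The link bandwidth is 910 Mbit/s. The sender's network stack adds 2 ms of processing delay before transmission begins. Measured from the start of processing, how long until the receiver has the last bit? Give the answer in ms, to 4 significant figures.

L = 250 × 8 = 2000 bits.
Transmission delay = L/R = 2000 / 910000000 = 0.0021978 ms.
Propagation delay = d/s = 33000 m / 300000000 m/s = 0.11 ms.
Plus processing delay 2 ms = 2 ms.
Total = 2.112 ms.

2.112 ms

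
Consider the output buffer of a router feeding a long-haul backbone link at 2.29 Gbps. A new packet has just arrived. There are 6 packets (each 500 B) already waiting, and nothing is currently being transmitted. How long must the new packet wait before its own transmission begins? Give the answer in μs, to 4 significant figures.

Each queued packet: L/R = 4000/2290000000 = 1.74672 μs.
6 queued → 10.4803 μs.
Queuing delay = 10.48 μs.

10.48 μs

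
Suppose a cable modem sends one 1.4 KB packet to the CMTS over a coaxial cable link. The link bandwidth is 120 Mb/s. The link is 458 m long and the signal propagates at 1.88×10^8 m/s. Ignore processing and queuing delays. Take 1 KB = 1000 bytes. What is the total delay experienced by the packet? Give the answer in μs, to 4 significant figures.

95.77 μs

L = 11200 bits.
Transmission delay = L/R = 11200 / 120000000 = 93.3333 μs.
Propagation delay = d/s = 458 m / 188000000 m/s = 2.43617 μs.
Total = 95.77 μs.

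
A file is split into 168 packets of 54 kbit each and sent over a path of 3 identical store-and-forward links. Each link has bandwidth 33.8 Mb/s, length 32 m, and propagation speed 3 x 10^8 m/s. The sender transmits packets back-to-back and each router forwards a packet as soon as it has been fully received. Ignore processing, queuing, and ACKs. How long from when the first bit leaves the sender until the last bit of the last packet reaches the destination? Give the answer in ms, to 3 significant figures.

Per-hop transmission t_tx = L/R = 54000/33800000 = 1.59763 ms.
Per-hop propagation t_prop = 32/300000000 = 0.000106667 ms.
Pipeline fill: first packet needs 3·t_tx to clear all hops; remaining 167 packets each add one t_tx.
Total = (3+168-1)·t_tx + 3·t_prop = 170·1.59763 + 3·0.000106667 = 272 ms.

272 ms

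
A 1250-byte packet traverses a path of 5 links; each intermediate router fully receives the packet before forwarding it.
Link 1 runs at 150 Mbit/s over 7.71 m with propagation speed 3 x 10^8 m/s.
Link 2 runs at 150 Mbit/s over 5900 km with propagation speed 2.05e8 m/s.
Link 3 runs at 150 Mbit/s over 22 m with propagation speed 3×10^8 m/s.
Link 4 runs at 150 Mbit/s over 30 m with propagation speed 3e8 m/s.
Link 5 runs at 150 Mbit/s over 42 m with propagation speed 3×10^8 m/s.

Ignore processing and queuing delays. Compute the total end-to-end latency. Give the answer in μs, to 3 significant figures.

L = 1250 × 8 = 10000 bits.
Transmission delay per hop = L/R = 10000/150000000 = 66.6667 μs; 5 hops → 333.333 μs.
Propagation delays (d/s per hop): 0.0257, 28780.5, 0.0733333, 0.1, 0.14 μs; sum = 28780.8 μs.
End-to-end = 29100 μs.

29100 μs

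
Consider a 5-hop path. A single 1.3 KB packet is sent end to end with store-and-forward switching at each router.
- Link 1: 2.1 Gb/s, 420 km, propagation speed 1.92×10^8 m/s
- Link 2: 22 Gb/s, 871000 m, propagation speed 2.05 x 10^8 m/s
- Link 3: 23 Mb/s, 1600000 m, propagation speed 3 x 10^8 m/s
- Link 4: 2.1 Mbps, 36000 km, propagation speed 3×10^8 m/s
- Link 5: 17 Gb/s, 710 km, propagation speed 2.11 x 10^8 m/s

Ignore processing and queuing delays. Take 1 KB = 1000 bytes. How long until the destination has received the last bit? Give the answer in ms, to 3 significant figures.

141 ms

L = 10400 bits.
Transmission delays (L/R per hop): 0.00495238, 0.000472727, 0.452174, 4.95238, 0.000611765 ms; sum = 5.41059 ms.
Propagation delays (d/s per hop): 2.1875, 4.24878, 5.33333, 120, 3.36493 ms; sum = 135.135 ms.
End-to-end = 141 ms.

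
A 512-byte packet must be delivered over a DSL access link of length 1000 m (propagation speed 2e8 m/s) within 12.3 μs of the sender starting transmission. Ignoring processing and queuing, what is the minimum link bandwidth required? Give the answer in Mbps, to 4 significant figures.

L = 4096 bits.
Propagation delay = 1000 / 200000000 = 5 μs.
Transmission budget = 12.3 − 5 = 7.3 μs.
R ≥ L / t_tx = 4096 bits / 7.3e-06 s = 561.1 Mbps.

561.1 Mbps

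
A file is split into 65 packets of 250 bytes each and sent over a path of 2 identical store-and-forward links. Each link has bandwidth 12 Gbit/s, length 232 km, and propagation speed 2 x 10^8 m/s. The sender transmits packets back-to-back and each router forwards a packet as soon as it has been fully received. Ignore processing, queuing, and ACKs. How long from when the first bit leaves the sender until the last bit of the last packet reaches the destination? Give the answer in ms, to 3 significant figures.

2.33 ms

Per-hop transmission t_tx = L/R = 2000/12000000000 = 0.000166667 ms.
Per-hop propagation t_prop = 232000/200000000 = 1.16 ms.
Pipeline fill: first packet needs 2·t_tx to clear all hops; remaining 64 packets each add one t_tx.
Total = (2+65-1)·t_tx + 2·t_prop = 66·0.000166667 + 2·1.16 = 2.33 ms.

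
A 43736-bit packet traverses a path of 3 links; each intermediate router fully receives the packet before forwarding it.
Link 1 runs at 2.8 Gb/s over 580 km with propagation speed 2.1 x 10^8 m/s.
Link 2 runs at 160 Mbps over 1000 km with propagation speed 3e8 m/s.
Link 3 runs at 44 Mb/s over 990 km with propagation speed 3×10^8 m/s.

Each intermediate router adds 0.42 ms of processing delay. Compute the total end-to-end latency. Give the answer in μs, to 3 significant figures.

Transmission delays (L/R per hop): 15.62, 273.35, 994 μs; sum = 1282.97 μs.
Propagation delays (d/s per hop): 2761.9, 3333.33, 3300 μs; sum = 9395.24 μs.
Processing at 2 router(s): 2 × 0.42 ms = 840 μs.
End-to-end = 11500 μs.

11500 μs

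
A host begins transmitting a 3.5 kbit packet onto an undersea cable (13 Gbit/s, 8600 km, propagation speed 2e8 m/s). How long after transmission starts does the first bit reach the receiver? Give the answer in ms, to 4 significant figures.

43.00 ms

First bit experiences only propagation delay: d/s = 8600000/200000000 = 43.00 ms.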